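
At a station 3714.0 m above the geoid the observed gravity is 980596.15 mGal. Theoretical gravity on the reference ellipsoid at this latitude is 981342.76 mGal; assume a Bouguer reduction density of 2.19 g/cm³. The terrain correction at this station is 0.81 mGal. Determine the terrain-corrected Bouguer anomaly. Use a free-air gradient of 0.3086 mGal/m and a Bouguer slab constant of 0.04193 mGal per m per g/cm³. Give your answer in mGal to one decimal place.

Free-air correction = 0.3086 × 3714.0 = 1146.14 mGal
Free-air anomaly = 980596.15 − 981342.76 + (1146.14) = 399.53 mGal
Bouguer slab correction = 0.04193 × 2.19 × 3714.0 = 341.04 mGal
Simple Bouguer anomaly = 399.53 − (341.04) = 58.49 mGal
Complete Bouguer anomaly = 58.49 + 0.81 = 59.30 mGal

59.3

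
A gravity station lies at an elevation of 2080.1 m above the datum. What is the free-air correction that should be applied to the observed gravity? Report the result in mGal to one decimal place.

Free-air correction = 0.3086 × 2080.1 = 641.9 mGal

641.9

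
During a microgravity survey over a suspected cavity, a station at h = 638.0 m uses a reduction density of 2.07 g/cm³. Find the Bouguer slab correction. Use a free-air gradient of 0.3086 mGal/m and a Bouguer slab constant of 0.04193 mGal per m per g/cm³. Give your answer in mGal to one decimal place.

55.4

Bouguer slab correction = 0.04193 × 2.07 × 638.0 = 55.4 mGal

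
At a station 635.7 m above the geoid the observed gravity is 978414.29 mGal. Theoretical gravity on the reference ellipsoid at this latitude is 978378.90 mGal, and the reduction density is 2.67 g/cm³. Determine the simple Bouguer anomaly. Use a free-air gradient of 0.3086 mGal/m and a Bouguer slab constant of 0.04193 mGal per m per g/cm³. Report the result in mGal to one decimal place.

Free-air correction = 0.3086 × 635.7 = 196.18 mGal
Free-air anomaly = 978414.29 − 978378.90 + (196.18) = 231.57 mGal
Bouguer slab correction = 0.04193 × 2.67 × 635.7 = 71.17 mGal
Simple Bouguer anomaly = 231.57 − (71.17) = 160.40 mGal

160.4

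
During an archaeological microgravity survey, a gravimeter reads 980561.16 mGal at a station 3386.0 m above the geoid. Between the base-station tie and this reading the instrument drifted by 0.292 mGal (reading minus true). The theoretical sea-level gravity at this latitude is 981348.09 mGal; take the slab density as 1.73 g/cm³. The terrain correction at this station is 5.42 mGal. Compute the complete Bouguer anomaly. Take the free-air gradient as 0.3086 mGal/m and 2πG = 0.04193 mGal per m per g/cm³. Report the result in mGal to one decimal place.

17.5

Drift-corrected reading = 980561.16 − (0.292) = 980560.868 mGal
Free-air correction = 0.3086 × 3386.0 = 1044.92 mGal
Free-air anomaly = 980560.868 − 981348.09 + (1044.92) = 257.698 mGal
Bouguer slab correction = 0.04193 × 1.73 × 3386.0 = 245.62 mGal
Simple Bouguer anomaly = 257.698 − (245.62) = 12.078 mGal
Complete Bouguer anomaly = 12.078 + 5.42 = 17.498 mGal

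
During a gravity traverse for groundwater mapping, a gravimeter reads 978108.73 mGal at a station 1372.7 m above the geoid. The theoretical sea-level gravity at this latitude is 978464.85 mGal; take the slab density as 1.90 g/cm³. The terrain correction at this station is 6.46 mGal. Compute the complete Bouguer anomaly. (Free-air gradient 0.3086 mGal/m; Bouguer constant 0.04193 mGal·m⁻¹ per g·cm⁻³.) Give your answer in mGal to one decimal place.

-35.4

Free-air correction = 0.3086 × 1372.7 = 423.62 mGal
Free-air anomaly = 978108.73 − 978464.85 + (423.62) = 67.50 mGal
Bouguer slab correction = 0.04193 × 1.90 × 1372.7 = 109.36 mGal
Simple Bouguer anomaly = 67.50 − (109.36) = -41.86 mGal
Complete Bouguer anomaly = -41.86 + 6.46 = -35.40 mGal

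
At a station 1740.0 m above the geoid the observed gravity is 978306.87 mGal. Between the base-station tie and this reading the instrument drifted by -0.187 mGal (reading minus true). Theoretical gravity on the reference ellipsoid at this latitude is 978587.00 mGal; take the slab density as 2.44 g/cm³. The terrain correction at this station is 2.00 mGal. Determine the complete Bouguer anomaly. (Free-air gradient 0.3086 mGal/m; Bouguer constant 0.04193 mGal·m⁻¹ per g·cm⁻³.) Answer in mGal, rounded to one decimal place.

Drift-corrected reading = 978306.87 − (-0.187) = 978307.057 mGal
Free-air correction = 0.3086 × 1740.0 = 536.96 mGal
Free-air anomaly = 978307.057 − 978587.00 + (536.96) = 257.017 mGal
Bouguer slab correction = 0.04193 × 2.44 × 1740.0 = 178.02 mGal
Simple Bouguer anomaly = 257.017 − (178.02) = 78.997 mGal
Complete Bouguer anomaly = 78.997 + 2.00 = 80.997 mGal

81.0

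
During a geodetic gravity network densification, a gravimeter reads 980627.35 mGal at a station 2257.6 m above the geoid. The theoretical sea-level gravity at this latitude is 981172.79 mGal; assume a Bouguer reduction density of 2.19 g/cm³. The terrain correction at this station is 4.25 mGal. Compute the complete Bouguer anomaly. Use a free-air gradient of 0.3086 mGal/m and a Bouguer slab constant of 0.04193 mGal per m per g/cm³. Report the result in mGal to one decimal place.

-51.8

Free-air correction = 0.3086 × 2257.6 = 696.70 mGal
Free-air anomaly = 980627.35 − 981172.79 + (696.70) = 151.26 mGal
Bouguer slab correction = 0.04193 × 2.19 × 2257.6 = 207.31 mGal
Simple Bouguer anomaly = 151.26 − (207.31) = -56.05 mGal
Complete Bouguer anomaly = -56.05 + 4.25 = -51.80 mGal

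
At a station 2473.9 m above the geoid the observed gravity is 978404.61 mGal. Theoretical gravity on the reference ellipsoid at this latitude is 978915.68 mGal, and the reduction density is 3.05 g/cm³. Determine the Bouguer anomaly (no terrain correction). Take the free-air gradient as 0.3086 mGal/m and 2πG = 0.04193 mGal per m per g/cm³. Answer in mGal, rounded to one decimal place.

Free-air correction = 0.3086 × 2473.9 = 763.45 mGal
Free-air anomaly = 978404.61 − 978915.68 + (763.45) = 252.38 mGal
Bouguer slab correction = 0.04193 × 3.05 × 2473.9 = 316.38 mGal
Simple Bouguer anomaly = 252.38 − (316.38) = -64.00 mGal

-64.0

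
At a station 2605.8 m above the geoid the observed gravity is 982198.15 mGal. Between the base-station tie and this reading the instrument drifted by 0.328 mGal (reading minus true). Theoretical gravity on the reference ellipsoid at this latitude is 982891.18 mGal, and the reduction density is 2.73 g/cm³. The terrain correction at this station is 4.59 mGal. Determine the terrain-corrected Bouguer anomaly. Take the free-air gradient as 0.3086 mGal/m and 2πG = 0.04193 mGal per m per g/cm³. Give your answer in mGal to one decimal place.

-182.9

Drift-corrected reading = 982198.15 − (0.328) = 982197.822 mGal
Free-air correction = 0.3086 × 2605.8 = 804.15 mGal
Free-air anomaly = 982197.822 − 982891.18 + (804.15) = 110.792 mGal
Bouguer slab correction = 0.04193 × 2.73 × 2605.8 = 298.28 mGal
Simple Bouguer anomaly = 110.792 − (298.28) = -187.488 mGal
Complete Bouguer anomaly = -187.488 + 4.59 = -182.898 mGal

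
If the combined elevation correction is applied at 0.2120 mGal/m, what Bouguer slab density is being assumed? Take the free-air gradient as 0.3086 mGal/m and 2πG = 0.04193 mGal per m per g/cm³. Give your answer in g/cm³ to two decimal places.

2.30

0.2120 = 0.3086 − 0.04193 × ρ
ρ = (0.3086 − 0.2120) / 0.04193 = 2.30 g/cm³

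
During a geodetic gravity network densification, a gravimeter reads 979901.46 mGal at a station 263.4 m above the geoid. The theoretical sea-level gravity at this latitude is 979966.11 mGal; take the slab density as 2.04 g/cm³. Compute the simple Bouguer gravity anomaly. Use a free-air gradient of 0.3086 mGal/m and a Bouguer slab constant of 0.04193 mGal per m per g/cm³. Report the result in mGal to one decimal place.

Free-air correction = 0.3086 × 263.4 = 81.29 mGal
Free-air anomaly = 979901.46 − 979966.11 + (81.29) = 16.64 mGal
Bouguer slab correction = 0.04193 × 2.04 × 263.4 = 22.53 mGal
Simple Bouguer anomaly = 16.64 − (22.53) = -5.89 mGal

-5.9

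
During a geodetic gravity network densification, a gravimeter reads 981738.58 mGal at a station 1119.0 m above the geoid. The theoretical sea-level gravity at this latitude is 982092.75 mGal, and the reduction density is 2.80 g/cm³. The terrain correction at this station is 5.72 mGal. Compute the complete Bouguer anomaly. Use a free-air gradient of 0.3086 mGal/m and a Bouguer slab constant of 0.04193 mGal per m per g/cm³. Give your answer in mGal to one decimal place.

Free-air correction = 0.3086 × 1119.0 = 345.32 mGal
Free-air anomaly = 981738.58 − 982092.75 + (345.32) = -8.85 mGal
Bouguer slab correction = 0.04193 × 2.80 × 1119.0 = 131.38 mGal
Simple Bouguer anomaly = -8.85 − (131.38) = -140.23 mGal
Complete Bouguer anomaly = -140.23 + 5.72 = -134.51 mGal

-134.5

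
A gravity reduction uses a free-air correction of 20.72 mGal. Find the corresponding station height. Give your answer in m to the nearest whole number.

h = 20.72 / 0.3086 = 67.14 m

67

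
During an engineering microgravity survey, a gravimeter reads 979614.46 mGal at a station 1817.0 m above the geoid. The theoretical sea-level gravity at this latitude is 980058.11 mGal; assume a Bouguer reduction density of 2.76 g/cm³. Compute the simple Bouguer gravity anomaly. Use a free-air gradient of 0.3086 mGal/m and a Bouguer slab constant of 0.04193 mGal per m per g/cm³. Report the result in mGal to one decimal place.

Free-air correction = 0.3086 × 1817.0 = 560.73 mGal
Free-air anomaly = 979614.46 − 980058.11 + (560.73) = 117.08 mGal
Bouguer slab correction = 0.04193 × 2.76 × 1817.0 = 210.28 mGal
Simple Bouguer anomaly = 117.08 − (210.28) = -93.20 mGal

-93.2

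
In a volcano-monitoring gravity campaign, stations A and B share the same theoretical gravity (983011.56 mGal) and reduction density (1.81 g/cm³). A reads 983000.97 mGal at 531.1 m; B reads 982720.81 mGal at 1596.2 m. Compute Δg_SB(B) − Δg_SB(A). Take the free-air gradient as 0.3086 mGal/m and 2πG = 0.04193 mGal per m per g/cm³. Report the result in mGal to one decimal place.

Δg_SB(A) = 983000.97 − 983011.56 + 0.3086×531.1 − 0.04193×1.81×531.1 = 113.00 mGal
Δg_SB(B) = 982720.81 − 983011.56 + 0.3086×1596.2 − 0.04193×1.81×1596.2 = 80.70 mGal
Difference = 80.70 − (113.00) = -32.30 mGal

-32.3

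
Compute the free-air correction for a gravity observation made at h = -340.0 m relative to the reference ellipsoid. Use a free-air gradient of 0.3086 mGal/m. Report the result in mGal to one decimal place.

Free-air correction = 0.3086 × -340.0 = -104.9 mGal

-104.9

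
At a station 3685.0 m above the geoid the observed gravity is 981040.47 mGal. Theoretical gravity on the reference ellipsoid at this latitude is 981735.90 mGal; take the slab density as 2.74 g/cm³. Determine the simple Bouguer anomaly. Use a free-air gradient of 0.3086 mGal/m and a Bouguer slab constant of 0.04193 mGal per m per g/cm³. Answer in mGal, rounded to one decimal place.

18.4

Free-air correction = 0.3086 × 3685.0 = 1137.19 mGal
Free-air anomaly = 981040.47 − 981735.90 + (1137.19) = 441.76 mGal
Bouguer slab correction = 0.04193 × 2.74 × 3685.0 = 423.36 mGal
Simple Bouguer anomaly = 441.76 − (423.36) = 18.40 mGal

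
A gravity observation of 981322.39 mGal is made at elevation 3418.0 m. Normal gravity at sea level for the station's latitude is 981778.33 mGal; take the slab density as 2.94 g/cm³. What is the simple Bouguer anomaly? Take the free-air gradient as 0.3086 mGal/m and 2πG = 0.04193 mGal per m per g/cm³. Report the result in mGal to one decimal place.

177.5

Free-air correction = 0.3086 × 3418.0 = 1054.79 mGal
Free-air anomaly = 981322.39 − 981778.33 + (1054.79) = 598.85 mGal
Bouguer slab correction = 0.04193 × 2.94 × 3418.0 = 421.35 mGal
Simple Bouguer anomaly = 598.85 − (421.35) = 177.50 mGal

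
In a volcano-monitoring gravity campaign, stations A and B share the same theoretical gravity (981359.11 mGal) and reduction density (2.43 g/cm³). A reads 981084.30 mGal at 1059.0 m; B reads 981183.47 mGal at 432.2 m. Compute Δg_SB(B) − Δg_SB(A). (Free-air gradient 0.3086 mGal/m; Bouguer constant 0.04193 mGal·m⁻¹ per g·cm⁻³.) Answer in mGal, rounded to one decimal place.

-30.4

Δg_SB(A) = 981084.30 − 981359.11 + 0.3086×1059.0 − 0.04193×2.43×1059.0 = -55.90 mGal
Δg_SB(B) = 981183.47 − 981359.11 + 0.3086×432.2 − 0.04193×2.43×432.2 = -86.30 mGal
Difference = -86.30 − (-55.90) = -30.40 mGal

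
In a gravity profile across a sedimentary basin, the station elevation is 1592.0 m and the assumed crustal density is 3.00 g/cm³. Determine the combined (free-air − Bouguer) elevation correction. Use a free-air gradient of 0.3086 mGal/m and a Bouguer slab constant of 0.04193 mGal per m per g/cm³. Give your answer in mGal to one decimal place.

Combined gradient = 0.3086 − 0.04193 × 3.00 = 0.1828100 mGal/m
Combined elevation correction = 0.1828100 × 1592.0 = 291.0 mGal

291.0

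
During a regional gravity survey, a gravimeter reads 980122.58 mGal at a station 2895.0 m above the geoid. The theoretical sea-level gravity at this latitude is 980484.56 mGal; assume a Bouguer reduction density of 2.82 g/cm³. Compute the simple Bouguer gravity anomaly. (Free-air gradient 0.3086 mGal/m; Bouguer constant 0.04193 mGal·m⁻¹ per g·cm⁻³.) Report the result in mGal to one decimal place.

Free-air correction = 0.3086 × 2895.0 = 893.40 mGal
Free-air anomaly = 980122.58 − 980484.56 + (893.40) = 531.42 mGal
Bouguer slab correction = 0.04193 × 2.82 × 2895.0 = 342.31 mGal
Simple Bouguer anomaly = 531.42 − (342.31) = 189.11 mGal

189.1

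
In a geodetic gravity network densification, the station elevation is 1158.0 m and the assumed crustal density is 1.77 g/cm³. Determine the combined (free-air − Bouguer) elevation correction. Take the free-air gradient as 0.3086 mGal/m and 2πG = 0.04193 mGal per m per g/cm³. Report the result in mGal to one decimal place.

Combined gradient = 0.3086 − 0.04193 × 1.77 = 0.2343839 mGal/m
Combined elevation correction = 0.2343839 × 1158.0 = 271.4 mGal

271.4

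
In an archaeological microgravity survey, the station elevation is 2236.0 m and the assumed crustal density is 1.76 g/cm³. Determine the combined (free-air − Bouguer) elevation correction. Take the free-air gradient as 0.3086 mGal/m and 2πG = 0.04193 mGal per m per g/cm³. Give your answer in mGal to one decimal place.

525.0

Combined gradient = 0.3086 − 0.04193 × 1.76 = 0.2348032 mGal/m
Combined elevation correction = 0.2348032 × 2236.0 = 525.0 mGal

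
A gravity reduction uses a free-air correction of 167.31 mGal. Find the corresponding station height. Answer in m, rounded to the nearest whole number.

542

h = 167.31 / 0.3086 = 542.16 m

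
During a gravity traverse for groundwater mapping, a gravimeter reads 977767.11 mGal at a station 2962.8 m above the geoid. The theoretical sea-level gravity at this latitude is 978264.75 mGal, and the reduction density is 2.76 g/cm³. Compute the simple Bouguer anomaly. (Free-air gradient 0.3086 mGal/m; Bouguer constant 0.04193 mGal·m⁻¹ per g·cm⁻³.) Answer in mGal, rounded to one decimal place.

73.8

Free-air correction = 0.3086 × 2962.8 = 914.32 mGal
Free-air anomaly = 977767.11 − 978264.75 + (914.32) = 416.68 mGal
Bouguer slab correction = 0.04193 × 2.76 × 2962.8 = 342.88 mGal
Simple Bouguer anomaly = 416.68 − (342.88) = 73.80 mGal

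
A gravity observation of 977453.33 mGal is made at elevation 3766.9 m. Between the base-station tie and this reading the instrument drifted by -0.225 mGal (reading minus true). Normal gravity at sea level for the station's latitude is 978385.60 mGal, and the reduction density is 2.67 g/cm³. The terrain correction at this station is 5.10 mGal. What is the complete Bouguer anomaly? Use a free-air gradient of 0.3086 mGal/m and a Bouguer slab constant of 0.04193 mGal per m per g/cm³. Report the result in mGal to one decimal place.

Drift-corrected reading = 977453.33 − (-0.225) = 977453.555 mGal
Free-air correction = 0.3086 × 3766.9 = 1162.47 mGal
Free-air anomaly = 977453.555 − 978385.60 + (1162.47) = 230.425 mGal
Bouguer slab correction = 0.04193 × 2.67 × 3766.9 = 421.72 mGal
Simple Bouguer anomaly = 230.425 − (421.72) = -191.295 mGal
Complete Bouguer anomaly = -191.295 + 5.10 = -186.195 mGal

-186.2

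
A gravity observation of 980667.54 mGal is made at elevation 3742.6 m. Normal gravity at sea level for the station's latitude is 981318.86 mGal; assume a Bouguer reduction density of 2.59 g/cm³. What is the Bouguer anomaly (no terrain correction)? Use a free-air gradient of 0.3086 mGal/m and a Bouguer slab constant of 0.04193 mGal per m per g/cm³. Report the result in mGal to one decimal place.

Free-air correction = 0.3086 × 3742.6 = 1154.97 mGal
Free-air anomaly = 980667.54 − 981318.86 + (1154.97) = 503.65 mGal
Bouguer slab correction = 0.04193 × 2.59 × 3742.6 = 406.44 mGal
Simple Bouguer anomaly = 503.65 − (406.44) = 97.21 mGal

97.2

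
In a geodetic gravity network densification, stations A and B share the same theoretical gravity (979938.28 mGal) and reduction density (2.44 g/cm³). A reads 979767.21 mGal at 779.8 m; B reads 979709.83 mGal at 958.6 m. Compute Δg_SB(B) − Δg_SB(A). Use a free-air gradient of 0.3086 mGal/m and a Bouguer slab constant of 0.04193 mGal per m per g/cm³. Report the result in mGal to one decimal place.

Δg_SB(A) = 979767.21 − 979938.28 + 0.3086×779.8 − 0.04193×2.44×779.8 = -10.20 mGal
Δg_SB(B) = 979709.83 − 979938.28 + 0.3086×958.6 − 0.04193×2.44×958.6 = -30.70 mGal
Difference = -30.70 − (-10.20) = -20.50 mGal

-20.5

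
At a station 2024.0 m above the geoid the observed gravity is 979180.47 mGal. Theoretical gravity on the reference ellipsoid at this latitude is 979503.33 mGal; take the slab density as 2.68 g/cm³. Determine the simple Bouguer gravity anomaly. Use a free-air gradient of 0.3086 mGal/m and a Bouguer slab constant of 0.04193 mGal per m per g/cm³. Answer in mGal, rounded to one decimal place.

Free-air correction = 0.3086 × 2024.0 = 624.61 mGal
Free-air anomaly = 979180.47 − 979503.33 + (624.61) = 301.75 mGal
Bouguer slab correction = 0.04193 × 2.68 × 2024.0 = 227.44 mGal
Simple Bouguer anomaly = 301.75 − (227.44) = 74.31 mGal

74.3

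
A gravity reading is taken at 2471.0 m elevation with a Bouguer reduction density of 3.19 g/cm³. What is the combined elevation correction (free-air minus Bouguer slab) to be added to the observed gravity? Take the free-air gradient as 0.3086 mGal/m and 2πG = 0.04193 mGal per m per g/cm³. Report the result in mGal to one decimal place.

Combined gradient = 0.3086 − 0.04193 × 3.19 = 0.1748433 mGal/m
Combined elevation correction = 0.1748433 × 2471.0 = 432.0 mGal

432.0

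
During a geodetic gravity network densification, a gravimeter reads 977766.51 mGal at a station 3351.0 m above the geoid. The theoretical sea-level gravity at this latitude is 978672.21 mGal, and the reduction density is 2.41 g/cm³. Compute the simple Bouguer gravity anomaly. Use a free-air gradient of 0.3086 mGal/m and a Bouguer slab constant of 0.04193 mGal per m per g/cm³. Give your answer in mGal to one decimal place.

-210.2

Free-air correction = 0.3086 × 3351.0 = 1034.12 mGal
Free-air anomaly = 977766.51 − 978672.21 + (1034.12) = 128.42 mGal
Bouguer slab correction = 0.04193 × 2.41 × 3351.0 = 338.62 mGal
Simple Bouguer anomaly = 128.42 − (338.62) = -210.20 mGal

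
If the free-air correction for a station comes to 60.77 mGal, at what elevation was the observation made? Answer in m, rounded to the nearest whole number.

h = 60.77 / 0.3086 = 196.92 m

197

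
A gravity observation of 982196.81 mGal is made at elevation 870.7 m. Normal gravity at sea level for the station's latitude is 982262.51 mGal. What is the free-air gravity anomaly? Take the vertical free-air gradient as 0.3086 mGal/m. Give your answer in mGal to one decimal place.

203.0

Free-air correction = 0.3086 × 870.7 = 268.70 mGal
Free-air anomaly = 982196.81 − 982262.51 + (268.70) = 203.00 mGal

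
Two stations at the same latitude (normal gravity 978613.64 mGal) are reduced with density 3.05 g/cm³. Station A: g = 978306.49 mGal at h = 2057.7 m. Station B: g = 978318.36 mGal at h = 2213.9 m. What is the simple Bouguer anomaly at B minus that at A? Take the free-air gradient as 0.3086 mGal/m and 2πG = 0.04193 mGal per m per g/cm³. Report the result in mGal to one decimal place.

Δg_SB(A) = 978306.49 − 978613.64 + 0.3086×2057.7 − 0.04193×3.05×2057.7 = 64.70 mGal
Δg_SB(B) = 978318.36 − 978613.64 + 0.3086×2213.9 − 0.04193×3.05×2213.9 = 104.80 mGal
Difference = 104.80 − (64.70) = 40.10 mGal

40.1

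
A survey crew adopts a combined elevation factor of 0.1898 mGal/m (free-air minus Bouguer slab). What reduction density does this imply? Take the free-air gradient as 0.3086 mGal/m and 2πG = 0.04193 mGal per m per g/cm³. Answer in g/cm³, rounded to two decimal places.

0.1898 = 0.3086 − 0.04193 × ρ
ρ = (0.3086 − 0.1898) / 0.04193 = 2.83 g/cm³

2.83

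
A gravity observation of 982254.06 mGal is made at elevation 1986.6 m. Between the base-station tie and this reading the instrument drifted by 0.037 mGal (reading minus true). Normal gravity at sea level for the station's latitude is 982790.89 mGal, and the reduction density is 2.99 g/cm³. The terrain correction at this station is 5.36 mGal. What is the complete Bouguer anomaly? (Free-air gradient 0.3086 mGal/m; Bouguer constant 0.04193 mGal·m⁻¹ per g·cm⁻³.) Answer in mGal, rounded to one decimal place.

Drift-corrected reading = 982254.06 − (0.037) = 982254.023 mGal
Free-air correction = 0.3086 × 1986.6 = 613.06 mGal
Free-air anomaly = 982254.023 − 982790.89 + (613.06) = 76.193 mGal
Bouguer slab correction = 0.04193 × 2.99 × 1986.6 = 249.06 mGal
Simple Bouguer anomaly = 76.193 − (249.06) = -172.867 mGal
Complete Bouguer anomaly = -172.867 + 5.36 = -167.507 mGal

-167.5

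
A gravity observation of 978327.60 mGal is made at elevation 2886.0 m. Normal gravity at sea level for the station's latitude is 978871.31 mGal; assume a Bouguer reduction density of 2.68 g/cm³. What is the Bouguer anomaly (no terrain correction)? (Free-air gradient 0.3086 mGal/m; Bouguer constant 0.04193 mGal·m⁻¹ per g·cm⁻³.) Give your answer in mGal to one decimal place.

Free-air correction = 0.3086 × 2886.0 = 890.62 mGal
Free-air anomaly = 978327.60 − 978871.31 + (890.62) = 346.91 mGal
Bouguer slab correction = 0.04193 × 2.68 × 2886.0 = 324.31 mGal
Simple Bouguer anomaly = 346.91 − (324.31) = 22.60 mGal

22.6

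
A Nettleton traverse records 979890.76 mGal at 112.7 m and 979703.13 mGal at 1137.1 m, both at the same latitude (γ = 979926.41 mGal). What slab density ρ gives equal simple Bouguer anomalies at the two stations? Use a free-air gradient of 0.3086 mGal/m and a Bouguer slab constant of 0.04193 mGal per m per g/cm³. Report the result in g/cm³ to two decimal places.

2.99

Δg_obs = 979703.13 − 979890.76 = -187.63 mGal over Δh = 1137.1 − 112.7 = 1024.4 m
Equal Bouguer anomalies ⇒ Δg_obs + (0.3086 − 0.04193ρ)·Δh = 0
0.3086 − 0.04193ρ = −Δg_obs/Δh = 0.18316
ρ = (0.3086 − 0.18316) / 0.04193 = 2.99 g/cm³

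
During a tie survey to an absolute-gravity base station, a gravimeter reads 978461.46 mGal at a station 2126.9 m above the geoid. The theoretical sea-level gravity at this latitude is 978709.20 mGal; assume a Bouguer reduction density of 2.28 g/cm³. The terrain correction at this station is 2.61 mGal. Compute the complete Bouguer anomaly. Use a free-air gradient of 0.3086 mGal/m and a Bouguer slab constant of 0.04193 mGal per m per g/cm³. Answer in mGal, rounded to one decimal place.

Free-air correction = 0.3086 × 2126.9 = 656.36 mGal
Free-air anomaly = 978461.46 − 978709.20 + (656.36) = 408.62 mGal
Bouguer slab correction = 0.04193 × 2.28 × 2126.9 = 203.33 mGal
Simple Bouguer anomaly = 408.62 − (203.33) = 205.29 mGal
Complete Bouguer anomaly = 205.29 + 2.61 = 207.90 mGal

207.9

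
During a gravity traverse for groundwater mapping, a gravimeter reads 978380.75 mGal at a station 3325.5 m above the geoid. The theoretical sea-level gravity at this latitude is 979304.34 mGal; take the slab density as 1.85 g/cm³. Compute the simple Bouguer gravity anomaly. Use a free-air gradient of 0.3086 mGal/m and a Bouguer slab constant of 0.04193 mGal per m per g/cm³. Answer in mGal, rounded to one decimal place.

Free-air correction = 0.3086 × 3325.5 = 1026.25 mGal
Free-air anomaly = 978380.75 − 979304.34 + (1026.25) = 102.66 mGal
Bouguer slab correction = 0.04193 × 1.85 × 3325.5 = 257.96 mGal
Simple Bouguer anomaly = 102.66 − (257.96) = -155.30 mGal

-155.3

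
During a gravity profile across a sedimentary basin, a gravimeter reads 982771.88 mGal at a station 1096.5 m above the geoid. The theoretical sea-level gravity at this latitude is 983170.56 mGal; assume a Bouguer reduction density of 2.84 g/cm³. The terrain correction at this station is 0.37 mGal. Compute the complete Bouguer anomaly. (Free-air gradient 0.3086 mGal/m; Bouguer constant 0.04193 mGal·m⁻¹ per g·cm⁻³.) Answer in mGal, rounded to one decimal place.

Free-air correction = 0.3086 × 1096.5 = 338.38 mGal
Free-air anomaly = 982771.88 − 983170.56 + (338.38) = -60.30 mGal
Bouguer slab correction = 0.04193 × 2.84 × 1096.5 = 130.57 mGal
Simple Bouguer anomaly = -60.30 − (130.57) = -190.87 mGal
Complete Bouguer anomaly = -190.87 + 0.37 = -190.50 mGal

-190.5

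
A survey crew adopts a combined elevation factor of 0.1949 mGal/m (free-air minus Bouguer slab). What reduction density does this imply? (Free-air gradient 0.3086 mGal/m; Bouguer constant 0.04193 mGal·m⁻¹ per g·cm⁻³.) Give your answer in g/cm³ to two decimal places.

0.1949 = 0.3086 − 0.04193 × ρ
ρ = (0.3086 − 0.1949) / 0.04193 = 2.71 g/cm³

2.71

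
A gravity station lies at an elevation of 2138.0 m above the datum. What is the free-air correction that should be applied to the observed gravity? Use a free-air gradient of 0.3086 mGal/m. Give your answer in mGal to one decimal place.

Free-air correction = 0.3086 × 2138.0 = 659.8 mGal

659.8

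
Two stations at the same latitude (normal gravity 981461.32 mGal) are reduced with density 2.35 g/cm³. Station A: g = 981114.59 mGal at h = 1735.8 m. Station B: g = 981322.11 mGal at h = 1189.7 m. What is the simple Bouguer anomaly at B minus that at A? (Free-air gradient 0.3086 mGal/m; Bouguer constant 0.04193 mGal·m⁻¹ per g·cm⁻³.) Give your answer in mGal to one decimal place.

Δg_SB(A) = 981114.59 − 981461.32 + 0.3086×1735.8 − 0.04193×2.35×1735.8 = 17.90 mGal
Δg_SB(B) = 981322.11 − 981461.32 + 0.3086×1189.7 − 0.04193×2.35×1189.7 = 110.70 mGal
Difference = 110.70 − (17.90) = 92.80 mGal

92.8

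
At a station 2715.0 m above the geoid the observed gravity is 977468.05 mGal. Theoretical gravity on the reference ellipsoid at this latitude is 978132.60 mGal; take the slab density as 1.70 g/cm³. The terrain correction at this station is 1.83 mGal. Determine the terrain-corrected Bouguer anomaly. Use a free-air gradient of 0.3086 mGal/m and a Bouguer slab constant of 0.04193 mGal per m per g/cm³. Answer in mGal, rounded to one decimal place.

-18.4

Free-air correction = 0.3086 × 2715.0 = 837.85 mGal
Free-air anomaly = 977468.05 − 978132.60 + (837.85) = 173.30 mGal
Bouguer slab correction = 0.04193 × 1.70 × 2715.0 = 193.53 mGal
Simple Bouguer anomaly = 173.30 − (193.53) = -20.23 mGal
Complete Bouguer anomaly = -20.23 + 1.83 = -18.40 mGal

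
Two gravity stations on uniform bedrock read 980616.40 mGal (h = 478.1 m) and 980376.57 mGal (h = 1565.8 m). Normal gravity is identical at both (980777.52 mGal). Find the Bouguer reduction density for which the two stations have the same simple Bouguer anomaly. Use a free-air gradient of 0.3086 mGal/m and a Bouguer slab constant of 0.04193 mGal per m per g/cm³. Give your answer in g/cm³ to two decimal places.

2.10

Δg_obs = 980376.57 − 980616.40 = -239.83 mGal over Δh = 1565.8 − 478.1 = 1087.7 m
Equal Bouguer anomalies ⇒ Δg_obs + (0.3086 − 0.04193ρ)·Δh = 0
0.3086 − 0.04193ρ = −Δg_obs/Δh = 0.22049
ρ = (0.3086 − 0.22049) / 0.04193 = 2.10 g/cm³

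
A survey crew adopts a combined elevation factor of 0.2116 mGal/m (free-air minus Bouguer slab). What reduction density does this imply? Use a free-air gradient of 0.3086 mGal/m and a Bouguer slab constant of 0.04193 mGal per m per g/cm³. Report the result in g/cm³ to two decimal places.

0.2116 = 0.3086 − 0.04193 × ρ
ρ = (0.3086 − 0.2116) / 0.04193 = 2.31 g/cm³

2.31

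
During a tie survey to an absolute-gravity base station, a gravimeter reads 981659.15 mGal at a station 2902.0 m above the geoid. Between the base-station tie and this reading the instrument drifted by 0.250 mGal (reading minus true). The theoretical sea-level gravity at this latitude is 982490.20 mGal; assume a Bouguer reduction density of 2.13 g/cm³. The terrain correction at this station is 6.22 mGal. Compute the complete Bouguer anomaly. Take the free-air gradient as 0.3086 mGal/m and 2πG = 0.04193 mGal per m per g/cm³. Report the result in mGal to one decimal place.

Drift-corrected reading = 981659.15 − (0.250) = 981658.900 mGal
Free-air correction = 0.3086 × 2902.0 = 895.56 mGal
Free-air anomaly = 981658.900 − 982490.20 + (895.56) = 64.260 mGal
Bouguer slab correction = 0.04193 × 2.13 × 2902.0 = 259.18 mGal
Simple Bouguer anomaly = 64.260 − (259.18) = -194.920 mGal
Complete Bouguer anomaly = -194.920 + 6.22 = -188.700 mGal

-188.7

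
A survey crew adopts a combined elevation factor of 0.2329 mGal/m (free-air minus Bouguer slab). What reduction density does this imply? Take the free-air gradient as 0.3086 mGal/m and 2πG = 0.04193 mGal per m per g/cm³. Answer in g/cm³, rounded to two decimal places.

0.2329 = 0.3086 − 0.04193 × ρ
ρ = (0.3086 − 0.2329) / 0.04193 = 1.81 g/cm³

1.81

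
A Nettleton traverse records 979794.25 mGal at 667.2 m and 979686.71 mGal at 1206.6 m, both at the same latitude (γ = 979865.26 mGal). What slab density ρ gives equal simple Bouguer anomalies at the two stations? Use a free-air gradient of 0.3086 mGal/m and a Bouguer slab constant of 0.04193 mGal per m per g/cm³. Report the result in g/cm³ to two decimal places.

Δg_obs = 979686.71 − 979794.25 = -107.54 mGal over Δh = 1206.6 − 667.2 = 539.4 m
Equal Bouguer anomalies ⇒ Δg_obs + (0.3086 − 0.04193ρ)·Δh = 0
0.3086 − 0.04193ρ = −Δg_obs/Δh = 0.19937
ρ = (0.3086 − 0.19937) / 0.04193 = 2.61 g/cm³

2.61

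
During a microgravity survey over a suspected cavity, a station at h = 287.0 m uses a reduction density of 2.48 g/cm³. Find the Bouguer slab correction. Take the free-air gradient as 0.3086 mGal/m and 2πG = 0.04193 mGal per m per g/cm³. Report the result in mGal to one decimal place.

Bouguer slab correction = 0.04193 × 2.48 × 287.0 = 29.8 mGal

29.8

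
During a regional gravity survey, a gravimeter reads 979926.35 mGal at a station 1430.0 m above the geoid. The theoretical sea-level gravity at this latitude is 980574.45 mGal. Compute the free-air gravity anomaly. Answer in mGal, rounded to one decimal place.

-206.8

Free-air correction = 0.3086 × 1430.0 = 441.30 mGal
Free-air anomaly = 979926.35 − 980574.45 + (441.30) = -206.80 mGal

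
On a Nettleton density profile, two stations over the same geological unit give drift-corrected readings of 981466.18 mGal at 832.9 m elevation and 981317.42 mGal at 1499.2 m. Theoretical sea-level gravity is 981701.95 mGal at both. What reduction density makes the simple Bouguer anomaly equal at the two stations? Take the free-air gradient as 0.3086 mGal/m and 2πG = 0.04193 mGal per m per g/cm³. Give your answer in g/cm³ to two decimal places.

Δg_obs = 981317.42 − 981466.18 = -148.76 mGal over Δh = 1499.2 − 832.9 = 666.3 m
Equal Bouguer anomalies ⇒ Δg_obs + (0.3086 − 0.04193ρ)·Δh = 0
0.3086 − 0.04193ρ = −Δg_obs/Δh = 0.22326
ρ = (0.3086 − 0.22326) / 0.04193 = 2.04 g/cm³

2.04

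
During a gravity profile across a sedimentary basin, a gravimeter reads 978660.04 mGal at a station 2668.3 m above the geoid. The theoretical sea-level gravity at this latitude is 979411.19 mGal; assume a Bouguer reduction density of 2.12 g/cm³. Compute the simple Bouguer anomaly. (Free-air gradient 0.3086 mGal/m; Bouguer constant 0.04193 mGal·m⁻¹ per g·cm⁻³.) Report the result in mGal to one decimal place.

Free-air correction = 0.3086 × 2668.3 = 823.44 mGal
Free-air anomaly = 978660.04 − 979411.19 + (823.44) = 72.29 mGal
Bouguer slab correction = 0.04193 × 2.12 × 2668.3 = 237.19 mGal
Simple Bouguer anomaly = 72.29 − (237.19) = -164.90 mGal

-164.9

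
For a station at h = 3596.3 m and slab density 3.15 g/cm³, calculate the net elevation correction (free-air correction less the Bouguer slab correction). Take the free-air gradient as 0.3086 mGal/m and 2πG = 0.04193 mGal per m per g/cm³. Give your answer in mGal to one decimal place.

Combined gradient = 0.3086 − 0.04193 × 3.15 = 0.1765205 mGal/m
Combined elevation correction = 0.1765205 × 3596.3 = 634.8 mGal

634.8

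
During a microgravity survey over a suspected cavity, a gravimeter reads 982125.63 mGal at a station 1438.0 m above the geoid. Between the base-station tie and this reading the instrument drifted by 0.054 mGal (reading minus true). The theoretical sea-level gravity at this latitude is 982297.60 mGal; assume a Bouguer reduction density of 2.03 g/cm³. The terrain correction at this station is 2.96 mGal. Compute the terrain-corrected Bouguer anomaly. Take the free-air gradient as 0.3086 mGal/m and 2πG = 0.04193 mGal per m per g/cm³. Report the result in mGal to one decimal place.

152.3

Drift-corrected reading = 982125.63 − (0.054) = 982125.576 mGal
Free-air correction = 0.3086 × 1438.0 = 443.77 mGal
Free-air anomaly = 982125.576 − 982297.60 + (443.77) = 271.746 mGal
Bouguer slab correction = 0.04193 × 2.03 × 1438.0 = 122.40 mGal
Simple Bouguer anomaly = 271.746 − (122.40) = 149.346 mGal
Complete Bouguer anomaly = 149.346 + 2.96 = 152.306 mGal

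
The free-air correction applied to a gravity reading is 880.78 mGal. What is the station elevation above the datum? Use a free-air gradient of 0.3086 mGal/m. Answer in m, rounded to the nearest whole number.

h = 880.78 / 0.3086 = 2854.12 m

2854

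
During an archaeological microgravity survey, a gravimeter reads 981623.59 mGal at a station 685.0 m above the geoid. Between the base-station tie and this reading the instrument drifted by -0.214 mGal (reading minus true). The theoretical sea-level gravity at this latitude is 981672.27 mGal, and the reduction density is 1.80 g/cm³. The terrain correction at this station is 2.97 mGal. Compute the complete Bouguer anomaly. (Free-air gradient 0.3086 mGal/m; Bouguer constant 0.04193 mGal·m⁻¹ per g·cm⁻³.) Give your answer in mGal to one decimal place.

114.2

Drift-corrected reading = 981623.59 − (-0.214) = 981623.804 mGal
Free-air correction = 0.3086 × 685.0 = 211.39 mGal
Free-air anomaly = 981623.804 − 981672.27 + (211.39) = 162.924 mGal
Bouguer slab correction = 0.04193 × 1.80 × 685.0 = 51.70 mGal
Simple Bouguer anomaly = 162.924 − (51.70) = 111.224 mGal
Complete Bouguer anomaly = 111.224 + 2.97 = 114.194 mGal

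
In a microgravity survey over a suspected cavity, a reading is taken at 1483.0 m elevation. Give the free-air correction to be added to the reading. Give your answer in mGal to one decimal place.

457.7

Free-air correction = 0.3086 × 1483.0 = 457.7 mGal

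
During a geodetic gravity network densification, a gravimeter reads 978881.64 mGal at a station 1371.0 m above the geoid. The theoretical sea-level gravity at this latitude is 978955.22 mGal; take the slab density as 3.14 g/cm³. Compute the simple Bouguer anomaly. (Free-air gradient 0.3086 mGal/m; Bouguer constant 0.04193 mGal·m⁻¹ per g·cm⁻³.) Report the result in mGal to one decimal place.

169.0

Free-air correction = 0.3086 × 1371.0 = 423.09 mGal
Free-air anomaly = 978881.64 − 978955.22 + (423.09) = 349.51 mGal
Bouguer slab correction = 0.04193 × 3.14 × 1371.0 = 180.51 mGal
Simple Bouguer anomaly = 349.51 − (180.51) = 169.00 mGal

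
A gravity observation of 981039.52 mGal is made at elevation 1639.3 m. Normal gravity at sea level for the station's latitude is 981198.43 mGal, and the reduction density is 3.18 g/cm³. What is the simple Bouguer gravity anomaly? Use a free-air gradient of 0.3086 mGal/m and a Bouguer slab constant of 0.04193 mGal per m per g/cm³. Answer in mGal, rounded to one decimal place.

128.4

Free-air correction = 0.3086 × 1639.3 = 505.89 mGal
Free-air anomaly = 981039.52 − 981198.43 + (505.89) = 346.98 mGal
Bouguer slab correction = 0.04193 × 3.18 × 1639.3 = 218.58 mGal
Simple Bouguer anomaly = 346.98 − (218.58) = 128.40 mGal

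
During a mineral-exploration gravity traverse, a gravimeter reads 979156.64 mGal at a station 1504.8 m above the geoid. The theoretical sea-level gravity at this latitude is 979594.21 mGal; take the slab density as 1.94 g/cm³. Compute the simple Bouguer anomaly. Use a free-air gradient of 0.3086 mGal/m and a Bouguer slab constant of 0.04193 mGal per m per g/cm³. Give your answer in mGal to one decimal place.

Free-air correction = 0.3086 × 1504.8 = 464.38 mGal
Free-air anomaly = 979156.64 − 979594.21 + (464.38) = 26.81 mGal
Bouguer slab correction = 0.04193 × 1.94 × 1504.8 = 122.41 mGal
Simple Bouguer anomaly = 26.81 − (122.41) = -95.60 mGal

-95.6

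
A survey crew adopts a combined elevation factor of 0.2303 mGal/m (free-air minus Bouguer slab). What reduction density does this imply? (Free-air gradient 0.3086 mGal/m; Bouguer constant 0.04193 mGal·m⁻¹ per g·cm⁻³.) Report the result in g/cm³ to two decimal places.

0.2303 = 0.3086 − 0.04193 × ρ
ρ = (0.3086 − 0.2303) / 0.04193 = 1.87 g/cm³

1.87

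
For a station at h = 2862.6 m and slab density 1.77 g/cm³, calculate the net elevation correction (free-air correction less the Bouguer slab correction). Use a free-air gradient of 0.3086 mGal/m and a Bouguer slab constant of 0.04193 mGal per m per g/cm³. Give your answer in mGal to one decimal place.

670.9

Combined gradient = 0.3086 − 0.04193 × 1.77 = 0.2343839 mGal/m
Combined elevation correction = 0.2343839 × 2862.6 = 670.9 mGal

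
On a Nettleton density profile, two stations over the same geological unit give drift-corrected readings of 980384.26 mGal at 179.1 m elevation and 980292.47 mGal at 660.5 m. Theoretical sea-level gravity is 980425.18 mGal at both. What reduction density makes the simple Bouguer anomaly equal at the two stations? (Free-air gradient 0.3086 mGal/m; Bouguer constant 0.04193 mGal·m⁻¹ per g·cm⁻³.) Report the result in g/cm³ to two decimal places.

Δg_obs = 980292.47 − 980384.26 = -91.79 mGal over Δh = 660.5 − 179.1 = 481.4 m
Equal Bouguer anomalies ⇒ Δg_obs + (0.3086 − 0.04193ρ)·Δh = 0
0.3086 − 0.04193ρ = −Δg_obs/Δh = 0.19067
ρ = (0.3086 − 0.19067) / 0.04193 = 2.81 g/cm³

2.81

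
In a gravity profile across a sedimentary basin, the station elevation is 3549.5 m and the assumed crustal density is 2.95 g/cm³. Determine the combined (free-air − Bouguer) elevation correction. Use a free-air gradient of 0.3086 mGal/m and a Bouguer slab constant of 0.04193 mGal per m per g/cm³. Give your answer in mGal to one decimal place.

Combined gradient = 0.3086 − 0.04193 × 2.95 = 0.1849065 mGal/m
Combined elevation correction = 0.1849065 × 3549.5 = 656.3 mGal

656.3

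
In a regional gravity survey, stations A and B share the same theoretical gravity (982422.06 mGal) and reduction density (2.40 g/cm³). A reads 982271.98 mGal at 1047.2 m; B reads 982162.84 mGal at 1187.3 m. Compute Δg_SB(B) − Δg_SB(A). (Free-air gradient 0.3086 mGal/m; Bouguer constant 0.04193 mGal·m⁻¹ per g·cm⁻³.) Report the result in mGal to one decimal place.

-80.0

Δg_SB(A) = 982271.98 − 982422.06 + 0.3086×1047.2 − 0.04193×2.40×1047.2 = 67.70 mGal
Δg_SB(B) = 982162.84 − 982422.06 + 0.3086×1187.3 − 0.04193×2.40×1187.3 = -12.30 mGal
Difference = -12.30 − (67.70) = -80.00 mGal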